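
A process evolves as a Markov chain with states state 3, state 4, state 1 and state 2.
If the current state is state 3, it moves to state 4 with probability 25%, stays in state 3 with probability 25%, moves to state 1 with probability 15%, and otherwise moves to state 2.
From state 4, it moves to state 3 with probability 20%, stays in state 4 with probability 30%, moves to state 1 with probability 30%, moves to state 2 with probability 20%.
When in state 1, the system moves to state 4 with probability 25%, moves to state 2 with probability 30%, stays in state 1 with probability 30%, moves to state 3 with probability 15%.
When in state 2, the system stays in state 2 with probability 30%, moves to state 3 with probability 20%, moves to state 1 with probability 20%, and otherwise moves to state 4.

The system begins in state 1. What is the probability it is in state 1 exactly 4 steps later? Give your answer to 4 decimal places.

0.2422

Propagate the distribution vector 4 steps from state 1.
After 0 steps: (0.0000, 0.0000, 1.0000, 0.0000)
After 1 step: (0.1500, 0.2500, 0.3000, 0.3000)
After 2 steps: (0.1925, 0.2775, 0.2475, 0.2825)
After 3 steps: (0.1973, 0.2780, 0.2429, 0.2819)
After 4 steps: (0.1977, 0.2780, 0.2422, 0.2821)
P(in state 1 after 4 steps) = 0.2422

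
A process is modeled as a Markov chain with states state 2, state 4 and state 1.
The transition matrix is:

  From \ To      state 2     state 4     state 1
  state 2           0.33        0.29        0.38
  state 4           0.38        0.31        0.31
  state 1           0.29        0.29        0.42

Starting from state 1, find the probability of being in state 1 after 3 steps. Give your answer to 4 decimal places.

Propagate the distribution vector 3 steps from state 1.
After 0 steps: (0.0000, 0.0000, 1.0000)
After 1 step: (0.2900, 0.2900, 0.4200)
After 2 steps: (0.3277, 0.2958, 0.3765)
After 3 steps: (0.3297, 0.2959, 0.3744)
P(in state 1 after 3 steps) = 0.3744

0.3744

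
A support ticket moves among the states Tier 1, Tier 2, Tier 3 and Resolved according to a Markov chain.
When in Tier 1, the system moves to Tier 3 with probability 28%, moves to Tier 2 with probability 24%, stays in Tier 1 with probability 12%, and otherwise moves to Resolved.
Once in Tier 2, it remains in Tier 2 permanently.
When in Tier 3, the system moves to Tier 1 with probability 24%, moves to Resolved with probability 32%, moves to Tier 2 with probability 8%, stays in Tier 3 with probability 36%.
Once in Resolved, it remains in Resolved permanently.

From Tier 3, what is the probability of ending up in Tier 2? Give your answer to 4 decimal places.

0.2581

Let h(s) be the probability of absorption at Tier 2 starting from transient state s. Then h(Tier 2) = 1 and h(Resolved) = 0. By first-step analysis:
h(Tier 1) = 0.12·h(Tier 1) + 0.24·1 + 0.28·h(Tier 3) + 0.36·0
h(Tier 3) = 0.24·h(Tier 1) + 0.08·1 + 0.36·h(Tier 3) + 0.32·0
Solving: h(Tier 1) = 0.3548, h(Tier 3) = 0.2581.
Starting from Tier 3, the probability is 0.2581.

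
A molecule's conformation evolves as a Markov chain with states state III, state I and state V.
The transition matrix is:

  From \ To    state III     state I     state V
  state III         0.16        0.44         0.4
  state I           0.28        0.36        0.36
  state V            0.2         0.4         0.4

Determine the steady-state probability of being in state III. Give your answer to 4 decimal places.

Let the stationary distribution be π with π = πP and π_1 + π_2 + π_3 = 1.
π_1 = 0.16·π_1 + 0.28·π_2 + 0.2·π_3
π_2 = 0.44·π_1 + 0.36·π_2 + 0.4·π_3
Solving with the normalization constraint gives π = (0.2226, 0.3932, 0.3843).
So the stationary probability of state III is 0.2226.

0.2226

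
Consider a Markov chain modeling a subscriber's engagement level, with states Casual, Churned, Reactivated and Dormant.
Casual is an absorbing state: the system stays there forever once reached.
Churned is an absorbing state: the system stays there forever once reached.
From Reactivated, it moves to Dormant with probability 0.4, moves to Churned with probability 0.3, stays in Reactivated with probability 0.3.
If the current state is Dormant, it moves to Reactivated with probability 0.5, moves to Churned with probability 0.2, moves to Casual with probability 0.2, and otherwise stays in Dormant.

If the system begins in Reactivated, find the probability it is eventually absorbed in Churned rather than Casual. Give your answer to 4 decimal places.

0.8140

Let h(s) be the probability of absorption at Churned starting from transient state s. Then h(Churned) = 1 and h(Casual) = 0. By first-step analysis:
h(Reactivated) = 0.3·1 + 0.3·h(Reactivated) + 0.4·h(Dormant)
h(Dormant) = 0.2·0 + 0.2·1 + 0.5·h(Reactivated) + 0.1·h(Dormant)
Solving: h(Reactivated) = 0.8140, h(Dormant) = 0.6744.
Starting from Reactivated, the probability is 0.8140.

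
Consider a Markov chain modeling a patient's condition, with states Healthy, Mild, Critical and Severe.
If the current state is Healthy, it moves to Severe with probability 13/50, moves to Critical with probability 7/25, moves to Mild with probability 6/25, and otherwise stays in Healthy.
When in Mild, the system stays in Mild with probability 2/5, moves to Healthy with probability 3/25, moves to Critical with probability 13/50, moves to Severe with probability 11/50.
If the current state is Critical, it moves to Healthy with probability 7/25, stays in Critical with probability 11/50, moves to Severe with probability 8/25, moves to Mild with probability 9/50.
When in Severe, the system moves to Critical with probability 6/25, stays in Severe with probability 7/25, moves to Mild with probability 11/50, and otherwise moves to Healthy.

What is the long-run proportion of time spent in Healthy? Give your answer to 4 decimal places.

Let the stationary distribution be π with π = πP and π_1 + π_2 + π_3 + π_4 = 1.
π_1 = 0.22·π_1 + 0.12·π_2 + 0.28·π_3 + 0.26·π_4
π_2 = 0.24·π_1 + 0.4·π_2 + 0.18·π_3 + 0.22·π_4
π_3 = 0.28·π_1 + 0.26·π_2 + 0.22·π_3 + 0.24·π_4
Solving with the normalization constraint gives π = (0.2196, 0.2615, 0.2490, 0.2699).
So the stationary probability of Healthy is 0.2196.

0.2196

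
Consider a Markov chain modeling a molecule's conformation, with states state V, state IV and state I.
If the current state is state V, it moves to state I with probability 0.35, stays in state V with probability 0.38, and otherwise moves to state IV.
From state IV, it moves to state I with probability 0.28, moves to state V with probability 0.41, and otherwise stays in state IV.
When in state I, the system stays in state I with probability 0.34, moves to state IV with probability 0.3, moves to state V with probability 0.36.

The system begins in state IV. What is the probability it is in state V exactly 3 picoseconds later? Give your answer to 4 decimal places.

Propagate the distribution vector 3 picoseconds from state IV.
After 0 picoseconds: (0.0000, 1.0000, 0.0000)
After 1 picosecond: (0.4100, 0.3100, 0.2800)
After 2 picoseconds: (0.3837, 0.2908, 0.3255)
After 3 picoseconds: (0.3822, 0.2914, 0.3264)
P(in state V after 3 picoseconds) = 0.3822

0.3822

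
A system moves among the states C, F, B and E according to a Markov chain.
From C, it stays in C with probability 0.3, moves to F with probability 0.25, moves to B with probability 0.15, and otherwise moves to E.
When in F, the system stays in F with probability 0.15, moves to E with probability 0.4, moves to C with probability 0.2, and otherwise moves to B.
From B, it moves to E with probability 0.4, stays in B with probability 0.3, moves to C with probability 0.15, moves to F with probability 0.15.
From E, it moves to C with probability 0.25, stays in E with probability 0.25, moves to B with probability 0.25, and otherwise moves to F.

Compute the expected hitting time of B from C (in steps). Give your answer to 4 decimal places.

Let t(s) be the expected number of steps to first reach B from state s, with t(B) = 0. Conditioning on the first step:
t(C) = 1 + 0.3·t(C) + 0.25·t(F) + 0.3·t(E)
t(F) = 1 + 0.2·t(C) + 0.15·t(F) + 0.4·t(E)
t(E) = 1 + 0.25·t(C) + 0.25·t(F) + 0.25·t(E)
Solving: t(C) = 4.9149, t(F) = 4.4255, t(E) = 4.4468.
Expected steps from C to B: 4.9149.

4.9149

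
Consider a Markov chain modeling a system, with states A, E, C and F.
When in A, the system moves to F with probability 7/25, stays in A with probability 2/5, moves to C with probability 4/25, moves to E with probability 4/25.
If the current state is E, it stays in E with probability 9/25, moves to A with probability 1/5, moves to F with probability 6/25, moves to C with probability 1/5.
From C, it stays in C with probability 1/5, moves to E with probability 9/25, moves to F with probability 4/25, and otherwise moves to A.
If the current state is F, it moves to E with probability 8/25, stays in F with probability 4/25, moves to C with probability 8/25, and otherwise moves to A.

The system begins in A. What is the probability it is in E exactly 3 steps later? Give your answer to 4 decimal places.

0.2926

Propagate the distribution vector 3 steps from A.
After 0 steps: (1.0000, 0.0000, 0.0000, 0.0000)
After 1 step: (0.4000, 0.1600, 0.1600, 0.2800)
After 2 steps: (0.2928, 0.2688, 0.2176, 0.2208)
After 3 steps: (0.2760, 0.2926, 0.2148, 0.2166)
P(in E after 3 steps) = 0.2926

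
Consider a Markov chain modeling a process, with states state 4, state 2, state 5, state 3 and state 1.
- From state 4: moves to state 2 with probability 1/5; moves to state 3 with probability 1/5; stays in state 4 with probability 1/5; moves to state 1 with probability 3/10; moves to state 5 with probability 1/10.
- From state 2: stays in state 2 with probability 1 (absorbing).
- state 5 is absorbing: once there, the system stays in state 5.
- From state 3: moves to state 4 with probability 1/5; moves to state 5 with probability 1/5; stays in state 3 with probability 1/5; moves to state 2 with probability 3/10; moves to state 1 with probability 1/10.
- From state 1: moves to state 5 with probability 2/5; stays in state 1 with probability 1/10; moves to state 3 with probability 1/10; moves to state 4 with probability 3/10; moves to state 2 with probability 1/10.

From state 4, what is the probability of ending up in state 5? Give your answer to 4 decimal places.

Let h(s) be the probability of absorption at state 5 starting from transient state s. Then h(state 5) = 1 and h(state 2) = 0. By first-step analysis:
h(state 4) = 0.2·h(state 4) + 0.2·0 + 0.1·1 + 0.2·h(state 3) + 0.3·h(state 1)
h(state 3) = 0.2·h(state 4) + 0.3·0 + 0.2·1 + 0.2·h(state 3) + 0.1·h(state 1)
h(state 1) = 0.3·h(state 4) + 0.1·0 + 0.4·1 + 0.1·h(state 3) + 0.1·h(state 1)
Solving: h(state 4) = 0.4844, h(state 3) = 0.4531, h(state 1) = 0.6563.
Starting from state 4, the probability is 0.4844.

0.4844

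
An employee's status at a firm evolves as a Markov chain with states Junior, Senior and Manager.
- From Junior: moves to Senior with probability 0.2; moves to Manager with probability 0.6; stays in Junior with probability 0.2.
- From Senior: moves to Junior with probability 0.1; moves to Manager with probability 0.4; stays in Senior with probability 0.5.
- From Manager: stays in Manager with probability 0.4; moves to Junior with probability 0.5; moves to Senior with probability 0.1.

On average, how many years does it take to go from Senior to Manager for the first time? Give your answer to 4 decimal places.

2.3684

Let t(s) be the expected number of years to first reach Manager from state s, with t(Manager) = 0. Conditioning on the first year:
t(Junior) = 1 + 0.2·t(Junior) + 0.2·t(Senior)
t(Senior) = 1 + 0.1·t(Junior) + 0.5·t(Senior)
Solving: t(Junior) = 1.8421, t(Senior) = 2.3684.
Expected years from Senior to Manager: 2.3684.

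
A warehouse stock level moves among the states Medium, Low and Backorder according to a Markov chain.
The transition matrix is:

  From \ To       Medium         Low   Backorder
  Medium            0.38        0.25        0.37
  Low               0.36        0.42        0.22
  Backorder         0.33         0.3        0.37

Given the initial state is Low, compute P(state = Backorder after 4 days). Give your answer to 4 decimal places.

0.3217

Propagate the distribution vector 4 days from Low.
After 0 days: (0.0000, 1.0000, 0.0000)
After 1 day: (0.3600, 0.4200, 0.2200)
After 2 days: (0.3606, 0.3324, 0.3070)
After 3 days: (0.3580, 0.3219, 0.3201)
After 4 days: (0.3576, 0.3207, 0.3217)
P(in Backorder after 4 days) = 0.3217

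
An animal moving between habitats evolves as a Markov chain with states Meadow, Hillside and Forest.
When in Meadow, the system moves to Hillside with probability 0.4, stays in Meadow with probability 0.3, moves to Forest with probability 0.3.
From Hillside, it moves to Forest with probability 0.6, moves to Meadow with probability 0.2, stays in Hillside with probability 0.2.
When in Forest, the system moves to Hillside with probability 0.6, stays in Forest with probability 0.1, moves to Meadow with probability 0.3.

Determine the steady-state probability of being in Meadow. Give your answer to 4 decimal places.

Let the stationary distribution be π with π = πP and π_1 + π_2 + π_3 = 1.
π_1 = 0.3·π_1 + 0.2·π_2 + 0.3·π_3
π_2 = 0.4·π_1 + 0.2·π_2 + 0.6·π_3
Solving with the normalization constraint gives π = (0.2609, 0.3913, 0.3478).
So the stationary probability of Meadow is 0.2609.

0.2609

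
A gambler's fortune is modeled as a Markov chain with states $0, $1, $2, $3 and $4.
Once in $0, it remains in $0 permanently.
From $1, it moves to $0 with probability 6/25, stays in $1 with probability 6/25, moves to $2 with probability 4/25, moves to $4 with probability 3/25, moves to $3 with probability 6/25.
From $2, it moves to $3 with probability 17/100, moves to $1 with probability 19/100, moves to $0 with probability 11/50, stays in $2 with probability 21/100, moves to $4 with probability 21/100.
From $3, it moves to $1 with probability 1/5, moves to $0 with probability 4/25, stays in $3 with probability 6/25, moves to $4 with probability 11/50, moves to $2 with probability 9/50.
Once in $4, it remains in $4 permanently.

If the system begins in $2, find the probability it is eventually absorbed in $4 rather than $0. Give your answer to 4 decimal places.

Let h(s) be the probability of absorption at $4 starting from transient state s. Then h($4) = 1 and h($0) = 0. By first-step analysis:
h($1) = 0.24·0 + 0.24·h($1) + 0.16·h($2) + 0.24·h($3) + 0.12·1
h($2) = 0.22·0 + 0.19·h($1) + 0.21·h($2) + 0.17·h($3) + 0.21·1
h($3) = 0.16·0 + 0.2·h($1) + 0.18·h($2) + 0.24·h($3) + 0.22·1
Solving: h($1) = 0.4205, h($2) = 0.4774, h($3) = 0.5132.
Starting from $2, the probability is 0.4774.

0.4774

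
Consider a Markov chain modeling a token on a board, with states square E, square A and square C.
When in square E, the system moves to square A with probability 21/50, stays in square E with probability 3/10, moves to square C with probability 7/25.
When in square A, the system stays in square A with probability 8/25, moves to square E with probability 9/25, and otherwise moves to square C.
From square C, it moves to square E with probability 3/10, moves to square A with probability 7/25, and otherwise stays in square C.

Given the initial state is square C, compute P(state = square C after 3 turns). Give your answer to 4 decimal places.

0.3423

Propagate the distribution vector 3 turns from square C.
After 0 turns: (0.0000, 0.0000, 1.0000)
After 1 turn: (0.3000, 0.2800, 0.4200)
After 2 turns: (0.3168, 0.3332, 0.3500)
After 3 turns: (0.3200, 0.3377, 0.3423)
P(in square C after 3 turns) = 0.3423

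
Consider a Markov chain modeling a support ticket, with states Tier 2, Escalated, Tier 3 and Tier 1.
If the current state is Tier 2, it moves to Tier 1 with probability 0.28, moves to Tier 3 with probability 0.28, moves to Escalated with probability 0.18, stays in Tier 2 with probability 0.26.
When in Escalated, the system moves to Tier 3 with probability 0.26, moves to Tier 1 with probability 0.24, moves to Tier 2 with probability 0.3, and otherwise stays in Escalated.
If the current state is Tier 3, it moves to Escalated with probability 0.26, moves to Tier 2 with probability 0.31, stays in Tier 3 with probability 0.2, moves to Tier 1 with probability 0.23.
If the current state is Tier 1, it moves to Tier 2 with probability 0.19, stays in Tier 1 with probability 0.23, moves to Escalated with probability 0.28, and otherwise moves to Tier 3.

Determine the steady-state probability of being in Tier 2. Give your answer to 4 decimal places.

Let the stationary distribution be π with π = πP and π_1 + π_2 + π_3 + π_4 = 1.
π_1 = 0.26·π_1 + 0.3·π_2 + 0.31·π_3 + 0.19·π_4
π_2 = 0.18·π_1 + 0.2·π_2 + 0.26·π_3 + 0.28·π_4
π_3 = 0.28·π_1 + 0.26·π_2 + 0.2·π_3 + 0.3·π_4
Solving with the normalization constraint gives π = (0.2650, 0.2299, 0.2595, 0.2455).
So the stationary probability of Tier 2 is 0.2650.

0.2650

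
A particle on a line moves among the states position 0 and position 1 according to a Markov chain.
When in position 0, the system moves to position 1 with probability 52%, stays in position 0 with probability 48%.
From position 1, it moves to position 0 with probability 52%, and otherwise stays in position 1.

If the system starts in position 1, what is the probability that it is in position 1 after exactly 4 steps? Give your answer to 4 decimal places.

Propagate the distribution vector 4 steps from position 1.
After 0 steps: (0.0000, 1.0000)
After 1 step: (0.5200, 0.4800)
After 2 steps: (0.4992, 0.5008)
After 3 steps: (0.5000, 0.5000)
After 4 steps: (0.5000, 0.5000)
P(in position 1 after 4 steps) = 0.5000

0.5000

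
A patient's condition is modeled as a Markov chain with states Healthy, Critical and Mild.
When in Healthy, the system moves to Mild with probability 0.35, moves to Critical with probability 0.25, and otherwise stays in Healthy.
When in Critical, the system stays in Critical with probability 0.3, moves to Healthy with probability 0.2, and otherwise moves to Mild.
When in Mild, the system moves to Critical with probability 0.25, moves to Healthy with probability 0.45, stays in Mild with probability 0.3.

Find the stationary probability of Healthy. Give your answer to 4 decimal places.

Let the stationary distribution be π with π = πP and π_1 + π_2 + π_3 = 1.
π_1 = 0.4·π_1 + 0.2·π_2 + 0.45·π_3
π_2 = 0.25·π_1 + 0.3·π_2 + 0.25·π_3
Solving with the normalization constraint gives π = (0.3659, 0.2632, 0.3709).
So the stationary probability of Healthy is 0.3659.

0.3659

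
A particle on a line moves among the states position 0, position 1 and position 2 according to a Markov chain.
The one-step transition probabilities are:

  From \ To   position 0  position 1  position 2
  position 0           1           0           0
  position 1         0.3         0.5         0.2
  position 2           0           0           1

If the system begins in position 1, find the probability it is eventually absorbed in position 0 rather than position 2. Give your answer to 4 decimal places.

0.6000

Let h(s) be the probability of absorption at position 0 starting from transient state s. Then h(position 0) = 1 and h(position 2) = 0. By first-step analysis:
h(position 1) = 0.3·1 + 0.5·h(position 1) + 0.2·0
Solving: h(position 1) = 0.6000.
Starting from position 1, the probability is 0.6000.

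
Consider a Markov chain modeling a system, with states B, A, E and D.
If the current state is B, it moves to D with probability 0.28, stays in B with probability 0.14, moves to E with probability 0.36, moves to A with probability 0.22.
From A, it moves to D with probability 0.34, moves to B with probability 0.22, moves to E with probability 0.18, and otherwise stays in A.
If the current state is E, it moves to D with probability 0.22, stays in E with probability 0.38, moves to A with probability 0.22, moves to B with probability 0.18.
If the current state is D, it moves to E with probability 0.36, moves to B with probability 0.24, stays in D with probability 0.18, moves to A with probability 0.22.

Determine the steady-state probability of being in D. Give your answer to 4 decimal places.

Let the stationary distribution be π with π = πP and π_1 + π_2 + π_3 + π_4 = 1.
π_1 = 0.14·π_1 + 0.22·π_2 + 0.18·π_3 + 0.24·π_4
π_2 = 0.22·π_1 + 0.26·π_2 + 0.22·π_3 + 0.22·π_4
π_3 = 0.36·π_1 + 0.18·π_2 + 0.38·π_3 + 0.36·π_4
Solving with the normalization constraint gives π = (0.1963, 0.2292, 0.3253, 0.2493).
So the stationary probability of D is 0.2493.

0.2493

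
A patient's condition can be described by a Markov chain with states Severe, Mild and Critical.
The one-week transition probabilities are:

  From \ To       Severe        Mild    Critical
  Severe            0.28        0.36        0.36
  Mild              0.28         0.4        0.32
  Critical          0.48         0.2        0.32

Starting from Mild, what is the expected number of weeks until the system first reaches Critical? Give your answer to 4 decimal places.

3.0193

Let t(s) be the expected number of weeks to first reach Critical from state s, with t(Critical) = 0. Conditioning on the first week:
t(Severe) = 1 + 0.28·t(Severe) + 0.36·t(Mild)
t(Mild) = 1 + 0.28·t(Severe) + 0.4·t(Mild)
Solving: t(Severe) = 2.8986, t(Mild) = 3.0193.
Expected weeks from Mild to Critical: 3.0193.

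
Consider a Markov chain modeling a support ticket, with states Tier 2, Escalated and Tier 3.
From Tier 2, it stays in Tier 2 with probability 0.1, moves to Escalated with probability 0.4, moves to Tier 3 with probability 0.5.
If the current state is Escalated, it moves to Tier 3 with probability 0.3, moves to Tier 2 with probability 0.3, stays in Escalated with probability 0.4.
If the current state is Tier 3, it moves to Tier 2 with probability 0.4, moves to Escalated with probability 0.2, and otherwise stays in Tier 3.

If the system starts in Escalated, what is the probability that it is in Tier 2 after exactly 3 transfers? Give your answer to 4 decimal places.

0.2850

Propagate the distribution vector 3 transfers from Escalated.
After 0 transfers: (0.0000, 1.0000, 0.0000)
After 1 transfer: (0.3000, 0.4000, 0.3000)
After 2 transfers: (0.2700, 0.3400, 0.3900)
After 3 transfers: (0.2850, 0.3220, 0.3930)
P(in Tier 2 after 3 transfers) = 0.2850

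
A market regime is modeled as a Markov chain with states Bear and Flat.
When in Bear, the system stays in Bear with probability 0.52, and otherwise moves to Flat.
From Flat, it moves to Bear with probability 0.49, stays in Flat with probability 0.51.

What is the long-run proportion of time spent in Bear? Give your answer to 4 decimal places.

Let the stationary distribution be π with π = πP and π_1 + π_2 = 1.
π_1 = 0.52·π_1 + 0.49·π_2
Solving with the normalization constraint gives π = (0.5052, 0.4948).
So the stationary probability of Bear is 0.5052.

0.5052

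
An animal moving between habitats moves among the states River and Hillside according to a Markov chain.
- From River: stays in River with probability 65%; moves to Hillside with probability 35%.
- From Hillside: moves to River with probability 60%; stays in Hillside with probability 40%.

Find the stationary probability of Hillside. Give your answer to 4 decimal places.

Let the stationary distribution be π with π = πP and π_1 + π_2 = 1.
π_1 = 0.65·π_1 + 0.6·π_2
Solving with the normalization constraint gives π = (0.6316, 0.3684).
So the stationary probability of Hillside is 0.3684.

0.3684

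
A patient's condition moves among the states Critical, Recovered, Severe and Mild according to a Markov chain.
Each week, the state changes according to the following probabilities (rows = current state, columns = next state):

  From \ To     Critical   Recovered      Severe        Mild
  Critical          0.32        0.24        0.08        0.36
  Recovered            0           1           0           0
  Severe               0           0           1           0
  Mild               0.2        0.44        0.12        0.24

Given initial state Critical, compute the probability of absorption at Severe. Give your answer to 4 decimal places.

Let h(s) be the probability of absorption at Severe starting from transient state s. Then h(Severe) = 1 and h(Recovered) = 0. By first-step analysis:
h(Critical) = 0.32·h(Critical) + 0.24·0 + 0.08·1 + 0.36·h(Mild)
h(Mild) = 0.2·h(Critical) + 0.44·0 + 0.12·1 + 0.24·h(Mild)
Solving: h(Critical) = 0.2338, h(Mild) = 0.2194.
Starting from Critical, the probability is 0.2338.

0.2338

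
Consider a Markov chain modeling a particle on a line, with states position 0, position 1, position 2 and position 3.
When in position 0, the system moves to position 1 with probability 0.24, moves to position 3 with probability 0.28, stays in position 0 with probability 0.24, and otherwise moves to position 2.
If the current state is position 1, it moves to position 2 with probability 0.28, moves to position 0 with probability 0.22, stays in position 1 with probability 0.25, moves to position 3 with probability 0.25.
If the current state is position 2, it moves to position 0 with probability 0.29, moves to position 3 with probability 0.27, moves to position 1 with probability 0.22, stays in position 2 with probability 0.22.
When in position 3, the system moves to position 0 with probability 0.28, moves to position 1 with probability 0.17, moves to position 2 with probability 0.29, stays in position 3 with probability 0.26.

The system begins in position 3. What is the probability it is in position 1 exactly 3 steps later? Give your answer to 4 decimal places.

Propagate the distribution vector 3 steps from position 3.
After 0 steps: (0.0000, 0.0000, 0.0000, 1.0000)
After 1 step: (0.2800, 0.1700, 0.2900, 0.2600)
After 2 steps: (0.2615, 0.2177, 0.2540, 0.2668)
After 3 steps: (0.2590, 0.2184, 0.2570, 0.2656)
P(in position 1 after 3 steps) = 0.2184

0.2184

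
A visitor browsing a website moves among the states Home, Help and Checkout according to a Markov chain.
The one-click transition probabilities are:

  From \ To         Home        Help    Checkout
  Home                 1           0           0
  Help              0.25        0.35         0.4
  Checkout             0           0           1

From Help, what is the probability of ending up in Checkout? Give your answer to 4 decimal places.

0.6154

Let h(s) be the probability of absorption at Checkout starting from transient state s. Then h(Checkout) = 1 and h(Home) = 0. By first-step analysis:
h(Help) = 0.25·0 + 0.35·h(Help) + 0.4·1
Solving: h(Help) = 0.6154.
Starting from Help, the probability is 0.6154.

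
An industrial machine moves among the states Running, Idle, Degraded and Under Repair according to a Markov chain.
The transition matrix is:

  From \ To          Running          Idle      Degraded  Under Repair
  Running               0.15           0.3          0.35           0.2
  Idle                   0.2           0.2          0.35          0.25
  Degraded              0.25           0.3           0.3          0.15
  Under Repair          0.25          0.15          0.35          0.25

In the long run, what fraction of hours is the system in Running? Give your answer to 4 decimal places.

0.2162

Let the stationary distribution be π with π = πP and π_1 + π_2 + π_3 + π_4 = 1.
π_1 = 0.15·π_1 + 0.2·π_2 + 0.25·π_3 + 0.25·π_4
π_2 = 0.3·π_1 + 0.2·π_2 + 0.3·π_3 + 0.15·π_4
π_3 = 0.35·π_1 + 0.35·π_2 + 0.3·π_3 + 0.35·π_4
Solving with the normalization constraint gives π = (0.2162, 0.2447, 0.3333, 0.2059).
So the stationary probability of Running is 0.2162.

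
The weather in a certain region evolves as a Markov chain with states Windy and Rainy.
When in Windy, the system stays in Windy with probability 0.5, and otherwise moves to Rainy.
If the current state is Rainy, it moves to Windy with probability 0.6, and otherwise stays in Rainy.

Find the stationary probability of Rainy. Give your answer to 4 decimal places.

Let the stationary distribution be π with π = πP and π_1 + π_2 = 1.
π_1 = 0.5·π_1 + 0.6·π_2
Solving with the normalization constraint gives π = (0.5455, 0.4545).
So the stationary probability of Rainy is 0.4545.

0.4545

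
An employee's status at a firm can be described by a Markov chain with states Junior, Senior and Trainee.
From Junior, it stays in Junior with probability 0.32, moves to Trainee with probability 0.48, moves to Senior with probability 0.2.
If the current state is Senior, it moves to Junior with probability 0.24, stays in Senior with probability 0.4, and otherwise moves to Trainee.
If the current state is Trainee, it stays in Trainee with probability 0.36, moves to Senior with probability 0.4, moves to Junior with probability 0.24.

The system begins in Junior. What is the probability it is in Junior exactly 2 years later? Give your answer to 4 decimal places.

0.2656

Sum over the intermediate state after 1 year:
P = P(Junior→Junior)·P(Junior→Junior) + P(Junior→Senior)·P(Senior→Junior) + P(Junior→Trainee)·P(Trainee→Junior)
  = 0.32×0.32 + 0.2×0.24 + 0.48×0.24
  = 0.1024 + 0.0480 + 0.1152 = 0.2656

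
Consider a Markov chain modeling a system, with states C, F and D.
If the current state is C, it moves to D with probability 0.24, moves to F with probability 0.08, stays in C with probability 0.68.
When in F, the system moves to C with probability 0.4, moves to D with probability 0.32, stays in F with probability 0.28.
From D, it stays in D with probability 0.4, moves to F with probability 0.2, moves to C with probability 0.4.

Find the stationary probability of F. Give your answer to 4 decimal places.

Let the stationary distribution be π with π = πP and π_1 + π_2 + π_3 = 1.
π_1 = 0.68·π_1 + 0.4·π_2 + 0.4·π_3
π_2 = 0.08·π_1 + 0.28·π_2 + 0.2·π_3
Solving with the normalization constraint gives π = (0.5556, 0.1449, 0.2995).
So the stationary probability of F is 0.1449.

0.1449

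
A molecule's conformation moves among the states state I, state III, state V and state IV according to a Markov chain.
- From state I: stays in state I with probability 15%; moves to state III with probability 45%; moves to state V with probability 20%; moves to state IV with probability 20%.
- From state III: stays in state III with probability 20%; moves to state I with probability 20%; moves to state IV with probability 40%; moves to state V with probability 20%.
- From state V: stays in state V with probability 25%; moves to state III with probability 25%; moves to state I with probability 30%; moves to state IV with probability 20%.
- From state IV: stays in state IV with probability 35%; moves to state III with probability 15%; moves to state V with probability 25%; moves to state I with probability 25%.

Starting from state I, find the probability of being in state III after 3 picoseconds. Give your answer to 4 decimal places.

Propagate the distribution vector 3 picoseconds from state I.
After 0 picoseconds: (1.0000, 0.0000, 0.0000, 0.0000)
After 1 picosecond: (0.1500, 0.4500, 0.2000, 0.2000)
After 2 picoseconds: (0.2225, 0.2375, 0.2200, 0.3200)
After 3 picoseconds: (0.2269, 0.2506, 0.2270, 0.2955)
P(in state III after 3 picoseconds) = 0.2506

0.2506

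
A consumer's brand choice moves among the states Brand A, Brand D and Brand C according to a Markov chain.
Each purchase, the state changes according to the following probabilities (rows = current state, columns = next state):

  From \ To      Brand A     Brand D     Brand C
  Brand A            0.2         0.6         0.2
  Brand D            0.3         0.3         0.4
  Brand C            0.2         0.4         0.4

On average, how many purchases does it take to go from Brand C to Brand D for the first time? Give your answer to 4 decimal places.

2.2727

Let t(s) be the expected number of purchases to first reach Brand D from state s, with t(Brand D) = 0. Conditioning on the first purchase:
t(Brand A) = 1 + 0.2·t(Brand A) + 0.2·t(Brand C)
t(Brand C) = 1 + 0.2·t(Brand A) + 0.4·t(Brand C)
Solving: t(Brand A) = 1.8182, t(Brand C) = 2.2727.
Expected purchases from Brand C to Brand D: 2.2727.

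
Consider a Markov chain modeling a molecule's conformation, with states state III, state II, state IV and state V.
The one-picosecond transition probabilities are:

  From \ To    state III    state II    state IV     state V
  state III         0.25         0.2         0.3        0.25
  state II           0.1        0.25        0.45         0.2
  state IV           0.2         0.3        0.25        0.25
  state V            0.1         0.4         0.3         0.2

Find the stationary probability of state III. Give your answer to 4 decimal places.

Let the stationary distribution be π with π = πP and π_1 + π_2 + π_3 + π_4 = 1.
π_1 = 0.25·π_1 + 0.1·π_2 + 0.2·π_3 + 0.1·π_4
π_2 = 0.2·π_1 + 0.25·π_2 + 0.3·π_3 + 0.4·π_4
π_3 = 0.3·π_1 + 0.45·π_2 + 0.25·π_3 + 0.3·π_4
Solving with the normalization constraint gives π = (0.1562, 0.2922, 0.3275, 0.2242).
So the stationary probability of state III is 0.1562.

0.1562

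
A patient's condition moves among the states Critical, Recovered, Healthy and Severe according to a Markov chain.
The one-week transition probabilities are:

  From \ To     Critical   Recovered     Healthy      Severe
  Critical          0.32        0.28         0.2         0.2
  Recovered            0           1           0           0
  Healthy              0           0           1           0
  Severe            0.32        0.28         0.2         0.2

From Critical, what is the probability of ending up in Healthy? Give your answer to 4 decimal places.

0.4167

Let h(s) be the probability of absorption at Healthy starting from transient state s. Then h(Healthy) = 1 and h(Recovered) = 0. By first-step analysis:
h(Critical) = 0.32·h(Critical) + 0.28·0 + 0.2·1 + 0.2·h(Severe)
h(Severe) = 0.32·h(Critical) + 0.28·0 + 0.2·1 + 0.2·h(Severe)
Solving: h(Critical) = 0.4167, h(Severe) = 0.4167.
Starting from Critical, the probability is 0.4167.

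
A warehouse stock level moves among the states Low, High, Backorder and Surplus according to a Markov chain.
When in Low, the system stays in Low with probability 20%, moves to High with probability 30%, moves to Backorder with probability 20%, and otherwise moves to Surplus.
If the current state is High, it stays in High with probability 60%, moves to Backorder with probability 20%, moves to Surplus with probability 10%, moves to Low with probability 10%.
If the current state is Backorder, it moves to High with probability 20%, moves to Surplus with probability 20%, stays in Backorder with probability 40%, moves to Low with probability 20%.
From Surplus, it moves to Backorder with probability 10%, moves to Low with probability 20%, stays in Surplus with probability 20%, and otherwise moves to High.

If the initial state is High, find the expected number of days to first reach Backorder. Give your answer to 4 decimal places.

Let t(s) be the expected number of days to first reach Backorder from state s, with t(Backorder) = 0. Conditioning on the first day:
t(Low) = 1 + 0.2·t(Low) + 0.3·t(High) + 0.3·t(Surplus)
t(High) = 1 + 0.1·t(Low) + 0.6·t(High) + 0.1·t(Surplus)
t(Surplus) = 1 + 0.2·t(Low) + 0.5·t(High) + 0.2·t(Surplus)
Solving: t(Low) = 5.5102, t(High) = 5.3741, t(Surplus) = 5.9864.
Expected days from High to Backorder: 5.3741.

5.3741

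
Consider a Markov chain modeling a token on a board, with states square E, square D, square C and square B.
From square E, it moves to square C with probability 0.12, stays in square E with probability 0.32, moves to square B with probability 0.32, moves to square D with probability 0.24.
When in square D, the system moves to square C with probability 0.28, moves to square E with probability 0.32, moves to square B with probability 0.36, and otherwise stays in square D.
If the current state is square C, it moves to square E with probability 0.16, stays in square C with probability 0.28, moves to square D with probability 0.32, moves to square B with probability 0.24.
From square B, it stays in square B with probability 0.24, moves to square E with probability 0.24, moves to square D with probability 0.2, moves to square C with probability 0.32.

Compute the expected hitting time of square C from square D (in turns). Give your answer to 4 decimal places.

Let t(s) be the expected number of turns to first reach square C from state s, with t(square C) = 0. Conditioning on the first turn:
t(square E) = 1 + 0.32·t(square E) + 0.24·t(square D) + 0.32·t(square B)
t(square D) = 1 + 0.32·t(square E) + 0.04·t(square D) + 0.36·t(square B)
t(square B) = 1 + 0.24·t(square E) + 0.2·t(square D) + 0.24·t(square B)
Solving: t(square E) = 4.7383, t(square D) = 4.0781, t(square B) = 3.8853.
Expected turns from square D to square C: 4.0781.

4.0781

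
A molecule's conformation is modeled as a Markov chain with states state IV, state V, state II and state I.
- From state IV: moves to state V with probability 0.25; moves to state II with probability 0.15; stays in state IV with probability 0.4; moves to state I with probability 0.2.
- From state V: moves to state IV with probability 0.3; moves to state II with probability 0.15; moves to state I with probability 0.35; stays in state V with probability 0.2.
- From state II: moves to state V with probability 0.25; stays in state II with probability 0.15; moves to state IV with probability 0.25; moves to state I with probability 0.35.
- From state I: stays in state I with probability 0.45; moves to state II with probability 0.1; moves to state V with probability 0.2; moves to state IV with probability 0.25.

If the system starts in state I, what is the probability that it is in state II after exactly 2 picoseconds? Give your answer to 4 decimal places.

Propagate the distribution vector 2 picoseconds from state I.
After 0 picoseconds: (0.0000, 0.0000, 0.0000, 1.0000)
After 1 picosecond: (0.2500, 0.2000, 0.1000, 0.4500)
After 2 picoseconds: (0.2975, 0.2175, 0.1275, 0.3575)
P(in state II after 2 picoseconds) = 0.1275

0.1275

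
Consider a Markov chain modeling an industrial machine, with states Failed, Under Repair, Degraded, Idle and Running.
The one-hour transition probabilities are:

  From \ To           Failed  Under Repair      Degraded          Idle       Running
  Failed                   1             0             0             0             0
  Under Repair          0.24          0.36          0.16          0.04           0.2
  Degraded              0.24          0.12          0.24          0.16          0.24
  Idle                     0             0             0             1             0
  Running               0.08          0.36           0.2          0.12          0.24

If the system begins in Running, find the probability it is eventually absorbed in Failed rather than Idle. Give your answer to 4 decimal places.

Let h(s) be the probability of absorption at Failed starting from transient state s. Then h(Failed) = 1 and h(Idle) = 0. By first-step analysis:
h(Under Repair) = 0.24·1 + 0.36·h(Under Repair) + 0.16·h(Degraded) + 0.04·0 + 0.2·h(Running)
h(Degraded) = 0.24·1 + 0.12·h(Under Repair) + 0.24·h(Degraded) + 0.16·0 + 0.24·h(Running)
h(Running) = 0.08·1 + 0.36·h(Under Repair) + 0.2·h(Degraded) + 0.12·0 + 0.24·h(Running)
Solving: h(Under Repair) = 0.7216, h(Degraded) = 0.6226, h(Running) = 0.6109.
Starting from Running, the probability is 0.6109.

0.6109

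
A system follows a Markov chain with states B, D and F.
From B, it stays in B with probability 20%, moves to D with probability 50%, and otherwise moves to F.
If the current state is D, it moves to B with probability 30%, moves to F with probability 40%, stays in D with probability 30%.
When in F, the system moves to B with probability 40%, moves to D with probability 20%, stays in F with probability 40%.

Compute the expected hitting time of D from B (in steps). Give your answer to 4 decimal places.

Let t(s) be the expected number of steps to first reach D from state s, with t(D) = 0. Conditioning on the first step:
t(B) = 1 + 0.2·t(B) + 0.3·t(F)
t(F) = 1 + 0.4·t(B) + 0.4·t(F)
Solving: t(B) = 2.5000, t(F) = 3.3333.
Expected steps from B to D: 2.5000.

2.5000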